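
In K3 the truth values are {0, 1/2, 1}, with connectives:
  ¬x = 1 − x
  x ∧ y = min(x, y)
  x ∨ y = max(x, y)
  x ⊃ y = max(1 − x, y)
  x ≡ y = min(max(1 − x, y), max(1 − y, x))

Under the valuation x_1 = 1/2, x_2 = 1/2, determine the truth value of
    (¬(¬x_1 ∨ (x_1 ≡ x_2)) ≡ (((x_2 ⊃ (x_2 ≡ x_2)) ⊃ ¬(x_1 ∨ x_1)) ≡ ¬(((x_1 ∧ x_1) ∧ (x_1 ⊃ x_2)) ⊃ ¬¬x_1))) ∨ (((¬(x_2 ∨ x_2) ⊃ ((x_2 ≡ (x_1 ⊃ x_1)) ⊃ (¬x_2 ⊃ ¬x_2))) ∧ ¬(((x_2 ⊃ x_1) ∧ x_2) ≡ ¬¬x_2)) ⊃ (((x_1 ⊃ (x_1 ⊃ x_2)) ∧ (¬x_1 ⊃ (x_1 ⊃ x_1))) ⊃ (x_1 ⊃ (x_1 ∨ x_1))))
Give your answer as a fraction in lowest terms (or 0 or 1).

¬x_1 = ¬1/2 = 1/2
x_1 ≡ x_2 = 1/2 ≡ 1/2 = 1/2
¬x_1 ∨ (x_1 ≡ x_2) = 1/2 ∨ 1/2 = 1/2
¬(¬x_1 ∨ (x_1 ≡ x_2)) = ¬1/2 = 1/2
x_2 ≡ x_2 = 1/2 ≡ 1/2 = 1/2
x_2 ⊃ (x_2 ≡ x_2) = 1/2 ⊃ 1/2 = 1/2
x_1 ∨ x_1 = 1/2 ∨ 1/2 = 1/2
¬(x_1 ∨ x_1) = ¬1/2 = 1/2
(x_2 ⊃ (x_2 ≡ x_2)) ⊃ ¬(x_1 ∨ x_1) = 1/2 ⊃ 1/2 = 1/2
x_1 ∧ x_1 = 1/2 ∧ 1/2 = 1/2
x_1 ⊃ x_2 = 1/2 ⊃ 1/2 = 1/2
(x_1 ∧ x_1) ∧ (x_1 ⊃ x_2) = 1/2 ∧ 1/2 = 1/2
¬x_1 = ¬1/2 = 1/2
¬¬x_1 = ¬1/2 = 1/2
((x_1 ∧ x_1) ∧ (x_1 ⊃ x_2)) ⊃ ¬¬x_1 = 1/2 ⊃ 1/2 = 1/2
¬(((x_1 ∧ x_1) ∧ (x_1 ⊃ x_2)) ⊃ ¬¬x_1) = ¬1/2 = 1/2
((x_2 ⊃ (x_2 ≡ x_2)) ⊃ ¬(x_1 ∨ x_1)) ≡ ¬(((x_1 ∧ x_1) ∧ (x_1 ⊃ x_2)) ⊃ ¬¬x_1) = 1/2 ≡ 1/2 = 1/2
¬(¬x_1 ∨ (x_1 ≡ x_2)) ≡ (((x_2 ⊃ (x_2 ≡ x_2)) ⊃ ¬(x_1 ∨ x_1)) ≡ ¬(((x_1 ∧ x_1) ∧ (x_1 ⊃ x_2)) ⊃ ¬¬x_1)) = 1/2 ≡ 1/2 = 1/2
x_2 ∨ x_2 = 1/2 ∨ 1/2 = 1/2
¬(x_2 ∨ x_2) = ¬1/2 = 1/2
x_1 ⊃ x_1 = 1/2 ⊃ 1/2 = 1/2
x_2 ≡ (x_1 ⊃ x_1) = 1/2 ≡ 1/2 = 1/2
¬x_2 = ¬1/2 = 1/2
¬x_2 = ¬1/2 = 1/2
¬x_2 ⊃ ¬x_2 = 1/2 ⊃ 1/2 = 1/2
(x_2 ≡ (x_1 ⊃ x_1)) ⊃ (¬x_2 ⊃ ¬x_2) = 1/2 ⊃ 1/2 = 1/2
¬(x_2 ∨ x_2) ⊃ ((x_2 ≡ (x_1 ⊃ x_1)) ⊃ (¬x_2 ⊃ ¬x_2)) = 1/2 ⊃ 1/2 = 1/2
x_2 ⊃ x_1 = 1/2 ⊃ 1/2 = 1/2
(x_2 ⊃ x_1) ∧ x_2 = 1/2 ∧ 1/2 = 1/2
¬x_2 = ¬1/2 = 1/2
¬¬x_2 = ¬1/2 = 1/2
((x_2 ⊃ x_1) ∧ x_2) ≡ ¬¬x_2 = 1/2 ≡ 1/2 = 1/2
¬(((x_2 ⊃ x_1) ∧ x_2) ≡ ¬¬x_2) = ¬1/2 = 1/2
(¬(x_2 ∨ x_2) ⊃ ((x_2 ≡ (x_1 ⊃ x_1)) ⊃ (¬x_2 ⊃ ¬x_2))) ∧ ¬(((x_2 ⊃ x_1) ∧ x_2) ≡ ¬¬x_2) = 1/2 ∧ 1/2 = 1/2
x_1 ⊃ x_2 = 1/2 ⊃ 1/2 = 1/2
x_1 ⊃ (x_1 ⊃ x_2) = 1/2 ⊃ 1/2 = 1/2
¬x_1 = ¬1/2 = 1/2
x_1 ⊃ x_1 = 1/2 ⊃ 1/2 = 1/2
¬x_1 ⊃ (x_1 ⊃ x_1) = 1/2 ⊃ 1/2 = 1/2
(x_1 ⊃ (x_1 ⊃ x_2)) ∧ (¬x_1 ⊃ (x_1 ⊃ x_1)) = 1/2 ∧ 1/2 = 1/2
x_1 ∨ x_1 = 1/2 ∨ 1/2 = 1/2
x_1 ⊃ (x_1 ∨ x_1) = 1/2 ⊃ 1/2 = 1/2
((x_1 ⊃ (x_1 ⊃ x_2)) ∧ (¬x_1 ⊃ (x_1 ⊃ x_1))) ⊃ (x_1 ⊃ (x_1 ∨ x_1)) = 1/2 ⊃ 1/2 = 1/2
((¬(x_2 ∨ x_2) ⊃ ((x_2 ≡ (x_1 ⊃ x_1)) ⊃ (¬x_2 ⊃ ¬x_2))) ∧ ¬(((x_2 ⊃ x_1) ∧ x_2) ≡ ¬¬x_2)) ⊃ (((x_1 ⊃ (x_1 ⊃ x_2)) ∧ (¬x_1 ⊃ (x_1 ⊃ x_1))) ⊃ (x_1 ⊃ (x_1 ∨ x_1))) = 1/2 ⊃ 1/2 = 1/2
(¬(¬x_1 ∨ (x_1 ≡ x_2)) ≡ (((x_2 ⊃ (x_2 ≡ x_2)) ⊃ ¬(x_1 ∨ x_1)) ≡ ¬(((x_1 ∧ x_1) ∧ (x_1 ⊃ x_2)) ⊃ ¬¬x_1))) ∨ (((¬(x_2 ∨ x_2) ⊃ ((x_2 ≡ (x_1 ⊃ x_1)) ⊃ (¬x_2 ⊃ ¬x_2))) ∧ ¬(((x_2 ⊃ x_1) ∧ x_2) ≡ ¬¬x_2)) ⊃ (((x_1 ⊃ (x_1 ⊃ x_2)) ∧ (¬x_1 ⊃ (x_1 ⊃ x_1))) ⊃ (x_1 ⊃ (x_1 ∨ x_1)))) = 1/2 ∨ 1/2 = 1/2

1/2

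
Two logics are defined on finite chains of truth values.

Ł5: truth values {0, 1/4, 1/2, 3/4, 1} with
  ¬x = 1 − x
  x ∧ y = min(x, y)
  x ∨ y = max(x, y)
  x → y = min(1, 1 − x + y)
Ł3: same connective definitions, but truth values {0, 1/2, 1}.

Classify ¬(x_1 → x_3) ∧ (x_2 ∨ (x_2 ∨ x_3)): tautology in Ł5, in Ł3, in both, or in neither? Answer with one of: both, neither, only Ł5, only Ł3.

In Ł5: at x_1 = 0, x_2 = 0, x_3 = 0 the value is 0 — not a tautology.
In Ł3: at x_1 = 0, x_2 = 0, x_3 = 0 the value is 0 — not a tautology.

neither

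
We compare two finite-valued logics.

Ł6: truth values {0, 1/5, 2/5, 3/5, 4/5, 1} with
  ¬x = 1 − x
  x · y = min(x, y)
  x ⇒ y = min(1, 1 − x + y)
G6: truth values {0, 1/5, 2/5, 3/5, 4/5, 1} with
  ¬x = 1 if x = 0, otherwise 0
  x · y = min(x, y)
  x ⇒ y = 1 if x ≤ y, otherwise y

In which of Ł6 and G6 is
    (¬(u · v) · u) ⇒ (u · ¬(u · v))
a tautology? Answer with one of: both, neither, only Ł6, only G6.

both

In Ł6: every assignment gives 1 — tautology.
In G6: every assignment gives 1 — tautology.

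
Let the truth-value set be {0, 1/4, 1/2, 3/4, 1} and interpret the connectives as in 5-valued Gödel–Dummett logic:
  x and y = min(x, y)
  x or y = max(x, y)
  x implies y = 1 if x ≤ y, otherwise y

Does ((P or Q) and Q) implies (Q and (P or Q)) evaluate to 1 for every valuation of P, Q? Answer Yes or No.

At P = 3/4, Q = 3/4, for instance:
P or Q = 3/4 or 3/4 = 3/4
(P or Q) and Q = 3/4 and 3/4 = 3/4
Q and (P or Q) = 3/4 and 3/4 = 3/4
((P or Q) and Q) implies (Q and (P or Q)) = 3/4 implies 3/4 = 1
and checking the remaining 24 assignments likewise gives ≥ 1 in every case.

Yes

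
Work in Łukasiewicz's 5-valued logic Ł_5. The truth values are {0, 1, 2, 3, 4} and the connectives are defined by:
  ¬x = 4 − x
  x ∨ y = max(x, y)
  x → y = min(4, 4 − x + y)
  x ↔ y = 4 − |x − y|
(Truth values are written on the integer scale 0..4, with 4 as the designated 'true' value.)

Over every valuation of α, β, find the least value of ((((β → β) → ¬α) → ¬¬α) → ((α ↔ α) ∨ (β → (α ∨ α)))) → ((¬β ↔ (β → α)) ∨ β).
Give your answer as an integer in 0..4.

Take α = 2, β = 2:
β → β = 2 → 2 = 4
¬α = ¬2 = 2
(β → β) → ¬α = 4 → 2 = 2
¬α = ¬2 = 2
¬¬α = ¬2 = 2
((β → β) → ¬α) → ¬¬α = 2 → 2 = 4
α ↔ α = 2 ↔ 2 = 4
α ∨ α = 2 ∨ 2 = 2
β → (α ∨ α) = 2 → 2 = 4
(α ↔ α) ∨ (β → (α ∨ α)) = 4 ∨ 4 = 4
(((β → β) → ¬α) → ¬¬α) → ((α ↔ α) ∨ (β → (α ∨ α))) = 4 → 4 = 4
¬β = ¬2 = 2
β → α = 2 → 2 = 4
¬β ↔ (β → α) = 2 ↔ 4 = 2
(¬β ↔ (β → α)) ∨ β = 2 ∨ 2 = 2
((((β → β) → ¬α) → ¬¬α) → ((α ↔ α) ∨ (β → (α ∨ α)))) → ((¬β ↔ (β → α)) ∨ β) = 4 → 2 = 2
No assignment yields a value below 2, so this is the minimum.

2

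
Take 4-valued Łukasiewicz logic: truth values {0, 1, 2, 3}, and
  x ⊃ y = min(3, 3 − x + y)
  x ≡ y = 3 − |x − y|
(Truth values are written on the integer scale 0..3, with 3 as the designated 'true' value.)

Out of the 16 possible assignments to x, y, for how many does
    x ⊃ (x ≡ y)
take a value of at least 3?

x = 0, y = 0 ↦ 3  ≥
x = 0, y = 1 ↦ 3  ≥
x = 0, y = 2 ↦ 3  ≥
x = 0, y = 3 ↦ 3  ≥
x = 1, y = 0 ↦ 3  ≥
x = 1, y = 1 ↦ 3  ≥
x = 1, y = 2 ↦ 3  ≥
x = 1, y = 3 ↦ 3  ≥
x = 2, y = 0 ↦ 2  <
x = 2, y = 1 ↦ 3  ≥
x = 2, y = 2 ↦ 3  ≥
x = 2, y = 3 ↦ 3  ≥
x = 3, y = 0 ↦ 0  <
x = 3, y = 1 ↦ 1  <
x = 3, y = 2 ↦ 2  <
x = 3, y = 3 ↦ 3  ≥
So 12 of the 16 assignments meet the threshold.

12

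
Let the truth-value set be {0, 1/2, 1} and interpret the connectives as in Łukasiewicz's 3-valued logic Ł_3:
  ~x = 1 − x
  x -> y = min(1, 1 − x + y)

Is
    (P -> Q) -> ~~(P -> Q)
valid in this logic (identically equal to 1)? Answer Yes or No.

Yes

P = 0, Q = 0 ↦ 1
P = 0, Q = 1/2 ↦ 1
P = 0, Q = 1 ↦ 1
P = 1/2, Q = 0 ↦ 1
P = 1/2, Q = 1/2 ↦ 1
P = 1/2, Q = 1 ↦ 1
P = 1, Q = 0 ↦ 1
P = 1, Q = 1/2 ↦ 1
P = 1, Q = 1 ↦ 1
Every assignment gives a value ≥ 1.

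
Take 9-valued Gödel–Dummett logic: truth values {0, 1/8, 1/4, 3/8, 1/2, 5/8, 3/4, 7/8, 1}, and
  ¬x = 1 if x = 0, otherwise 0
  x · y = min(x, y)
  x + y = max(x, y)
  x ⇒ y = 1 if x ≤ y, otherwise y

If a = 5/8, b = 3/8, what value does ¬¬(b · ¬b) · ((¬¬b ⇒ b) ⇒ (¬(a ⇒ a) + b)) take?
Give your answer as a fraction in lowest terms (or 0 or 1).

0

¬b = ¬3/8 = 0
b · ¬b = 3/8 · 0 = 0
¬(b · ¬b) = ¬0 = 1
¬¬(b · ¬b) = ¬1 = 0
¬b = ¬3/8 = 0
¬¬b = ¬0 = 1
¬¬b ⇒ b = 1 ⇒ 3/8 = 3/8
a ⇒ a = 5/8 ⇒ 5/8 = 1
¬(a ⇒ a) = ¬1 = 0
¬(a ⇒ a) + b = 0 + 3/8 = 3/8
(¬¬b ⇒ b) ⇒ (¬(a ⇒ a) + b) = 3/8 ⇒ 3/8 = 1
¬¬(b · ¬b) · ((¬¬b ⇒ b) ⇒ (¬(a ⇒ a) + b)) = 0 · 1 = 0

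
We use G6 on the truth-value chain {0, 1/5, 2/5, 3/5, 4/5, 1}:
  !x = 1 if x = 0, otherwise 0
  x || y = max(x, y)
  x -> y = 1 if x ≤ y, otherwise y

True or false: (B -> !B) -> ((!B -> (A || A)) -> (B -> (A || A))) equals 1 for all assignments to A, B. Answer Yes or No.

Yes

At A = 0, B = 3/5, for instance:
!B = !3/5 = 0
B -> !B = 3/5 -> 0 = 0
A || A = 0 || 0 = 0
!B -> (A || A) = 0 -> 0 = 1
B -> (A || A) = 3/5 -> 0 = 0
(!B -> (A || A)) -> (B -> (A || A)) = 1 -> 0 = 0
(B -> !B) -> ((!B -> (A || A)) -> (B -> (A || A))) = 0 -> 0 = 1
and checking the remaining 35 assignments likewise gives ≥ 1 in every case.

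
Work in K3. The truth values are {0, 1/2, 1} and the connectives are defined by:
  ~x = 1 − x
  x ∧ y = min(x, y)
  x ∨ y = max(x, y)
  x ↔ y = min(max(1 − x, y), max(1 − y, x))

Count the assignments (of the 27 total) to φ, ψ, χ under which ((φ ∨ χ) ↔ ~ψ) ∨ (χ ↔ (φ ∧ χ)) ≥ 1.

value 1: 15 assignments (counts)
value 1/2: 11 assignments
value 0: 1 assignment
So 15 of the 27 assignments meet the threshold.

15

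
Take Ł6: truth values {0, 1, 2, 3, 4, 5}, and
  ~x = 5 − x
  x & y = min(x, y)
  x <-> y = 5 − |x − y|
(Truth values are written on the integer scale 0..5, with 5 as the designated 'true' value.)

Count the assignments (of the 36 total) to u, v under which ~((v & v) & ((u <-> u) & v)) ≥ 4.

value 5: 6 assignments (counts)
value 4: 6 assignments (counts)
value 3: 6 assignments
value 2: 6 assignments
value 1: 6 assignments
value 0: 6 assignments
So 12 of the 36 assignments meet the threshold.

12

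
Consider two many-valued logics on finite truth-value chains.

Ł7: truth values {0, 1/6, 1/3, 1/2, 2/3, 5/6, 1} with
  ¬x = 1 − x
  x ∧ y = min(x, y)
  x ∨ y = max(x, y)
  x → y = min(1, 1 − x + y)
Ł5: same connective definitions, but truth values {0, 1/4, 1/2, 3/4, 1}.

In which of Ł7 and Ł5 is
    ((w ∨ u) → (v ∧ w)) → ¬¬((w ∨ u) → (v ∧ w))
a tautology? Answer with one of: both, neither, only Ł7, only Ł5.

both

In Ł7: every assignment gives 1 — tautology.
In Ł5: every assignment gives 1 — tautology.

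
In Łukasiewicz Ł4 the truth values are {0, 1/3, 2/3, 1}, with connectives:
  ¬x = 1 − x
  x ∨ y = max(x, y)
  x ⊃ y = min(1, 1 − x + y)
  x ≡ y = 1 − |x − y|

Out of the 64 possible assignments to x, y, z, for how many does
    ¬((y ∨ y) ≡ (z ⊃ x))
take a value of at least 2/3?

27

value 1: 11 assignments (counts)
value 2/3: 16 assignments (counts)
value 1/3: 21 assignments
value 0: 16 assignments
So 27 of the 64 assignments meet the threshold.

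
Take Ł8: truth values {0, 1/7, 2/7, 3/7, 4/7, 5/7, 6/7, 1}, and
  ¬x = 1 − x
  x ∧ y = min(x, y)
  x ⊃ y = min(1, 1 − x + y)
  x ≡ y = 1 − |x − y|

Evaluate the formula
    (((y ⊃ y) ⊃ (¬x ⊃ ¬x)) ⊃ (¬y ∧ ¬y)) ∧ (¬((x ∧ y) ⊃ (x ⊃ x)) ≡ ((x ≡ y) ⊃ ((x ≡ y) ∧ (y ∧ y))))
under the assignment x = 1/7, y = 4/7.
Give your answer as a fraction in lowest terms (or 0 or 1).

0

y ⊃ y = 4/7 ⊃ 4/7 = 1
¬x = ¬1/7 = 6/7
¬x = ¬1/7 = 6/7
¬x ⊃ ¬x = 6/7 ⊃ 6/7 = 1
(y ⊃ y) ⊃ (¬x ⊃ ¬x) = 1 ⊃ 1 = 1
¬y = ¬4/7 = 3/7
¬y = ¬4/7 = 3/7
¬y ∧ ¬y = 3/7 ∧ 3/7 = 3/7
((y ⊃ y) ⊃ (¬x ⊃ ¬x)) ⊃ (¬y ∧ ¬y) = 1 ⊃ 3/7 = 3/7
x ∧ y = 1/7 ∧ 4/7 = 1/7
x ⊃ x = 1/7 ⊃ 1/7 = 1
(x ∧ y) ⊃ (x ⊃ x) = 1/7 ⊃ 1 = 1
¬((x ∧ y) ⊃ (x ⊃ x)) = ¬1 = 0
x ≡ y = 1/7 ≡ 4/7 = 4/7
x ≡ y = 1/7 ≡ 4/7 = 4/7
y ∧ y = 4/7 ∧ 4/7 = 4/7
(x ≡ y) ∧ (y ∧ y) = 4/7 ∧ 4/7 = 4/7
(x ≡ y) ⊃ ((x ≡ y) ∧ (y ∧ y)) = 4/7 ⊃ 4/7 = 1
¬((x ∧ y) ⊃ (x ⊃ x)) ≡ ((x ≡ y) ⊃ ((x ≡ y) ∧ (y ∧ y))) = 0 ≡ 1 = 0
(((y ⊃ y) ⊃ (¬x ⊃ ¬x)) ⊃ (¬y ∧ ¬y)) ∧ (¬((x ∧ y) ⊃ (x ⊃ x)) ≡ ((x ≡ y) ⊃ ((x ≡ y) ∧ (y ∧ y)))) = 3/7 ∧ 0 = 0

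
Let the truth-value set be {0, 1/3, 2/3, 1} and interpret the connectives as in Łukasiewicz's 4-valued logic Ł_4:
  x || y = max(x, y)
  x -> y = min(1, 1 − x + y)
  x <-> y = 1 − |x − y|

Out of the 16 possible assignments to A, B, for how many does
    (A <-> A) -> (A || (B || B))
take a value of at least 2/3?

12

A = 0, B = 0 ↦ 0  <
A = 0, B = 1/3 ↦ 1/3  <
A = 0, B = 2/3 ↦ 2/3  ≥
A = 0, B = 1 ↦ 1  ≥
A = 1/3, B = 0 ↦ 1/3  <
A = 1/3, B = 1/3 ↦ 1/3  <
A = 1/3, B = 2/3 ↦ 2/3  ≥
A = 1/3, B = 1 ↦ 1  ≥
A = 2/3, B = 0 ↦ 2/3  ≥
A = 2/3, B = 1/3 ↦ 2/3  ≥
A = 2/3, B = 2/3 ↦ 2/3  ≥
A = 2/3, B = 1 ↦ 1  ≥
A = 1, B = 0 ↦ 1  ≥
A = 1, B = 1/3 ↦ 1  ≥
A = 1, B = 2/3 ↦ 1  ≥
A = 1, B = 1 ↦ 1  ≥
So 12 of the 16 assignments meet the threshold.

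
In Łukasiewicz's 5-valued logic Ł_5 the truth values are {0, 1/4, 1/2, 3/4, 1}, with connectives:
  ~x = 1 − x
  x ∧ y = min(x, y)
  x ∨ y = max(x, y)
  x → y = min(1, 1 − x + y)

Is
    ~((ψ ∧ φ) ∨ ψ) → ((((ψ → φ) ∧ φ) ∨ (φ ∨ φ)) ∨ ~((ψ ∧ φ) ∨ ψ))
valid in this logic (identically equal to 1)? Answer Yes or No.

Yes

At φ = 1/2, ψ = 1, for instance:
ψ ∧ φ = 1 ∧ 1/2 = 1/2
(ψ ∧ φ) ∨ ψ = 1/2 ∨ 1 = 1
~((ψ ∧ φ) ∨ ψ) = ~1 = 0
ψ → φ = 1 → 1/2 = 1/2
(ψ → φ) ∧ φ = 1/2 ∧ 1/2 = 1/2
φ ∨ φ = 1/2 ∨ 1/2 = 1/2
((ψ → φ) ∧ φ) ∨ (φ ∨ φ) = 1/2 ∨ 1/2 = 1/2
(((ψ → φ) ∧ φ) ∨ (φ ∨ φ)) ∨ ~((ψ ∧ φ) ∨ ψ) = 1/2 ∨ 0 = 1/2
~((ψ ∧ φ) ∨ ψ) → ((((ψ → φ) ∧ φ) ∨ (φ ∨ φ)) ∨ ~((ψ ∧ φ) ∨ ψ)) = 0 → 1/2 = 1
and checking the remaining 24 assignments likewise gives ≥ 1 in every case.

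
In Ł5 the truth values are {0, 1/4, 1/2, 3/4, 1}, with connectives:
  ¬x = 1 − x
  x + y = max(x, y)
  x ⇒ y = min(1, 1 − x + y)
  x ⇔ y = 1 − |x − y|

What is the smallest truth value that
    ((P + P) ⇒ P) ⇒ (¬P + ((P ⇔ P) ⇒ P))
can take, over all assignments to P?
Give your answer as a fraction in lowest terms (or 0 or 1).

1/2

Take P = 1/2:
P + P = 1/2 + 1/2 = 1/2
(P + P) ⇒ P = 1/2 ⇒ 1/2 = 1
¬P = ¬1/2 = 1/2
P ⇔ P = 1/2 ⇔ 1/2 = 1
(P ⇔ P) ⇒ P = 1 ⇒ 1/2 = 1/2
¬P + ((P ⇔ P) ⇒ P) = 1/2 + 1/2 = 1/2
((P + P) ⇒ P) ⇒ (¬P + ((P ⇔ P) ⇒ P)) = 1 ⇒ 1/2 = 1/2
No assignment yields a value below 1/2, so this is the minimum.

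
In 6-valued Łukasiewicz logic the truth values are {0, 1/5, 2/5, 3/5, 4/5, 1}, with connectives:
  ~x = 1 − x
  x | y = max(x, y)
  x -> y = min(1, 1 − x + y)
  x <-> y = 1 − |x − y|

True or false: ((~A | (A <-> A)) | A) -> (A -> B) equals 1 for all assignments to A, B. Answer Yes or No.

Counterexample: take A = 1/5, B = 0.
~A = ~1/5 = 4/5
A <-> A = 1/5 <-> 1/5 = 1
~A | (A <-> A) = 4/5 | 1 = 1
(~A | (A <-> A)) | A = 1 | 1/5 = 1
A -> B = 1/5 -> 0 = 4/5
((~A | (A <-> A)) | A) -> (A -> B) = 1 -> 4/5 = 4/5
This gives 4/5 ≠ 1.

No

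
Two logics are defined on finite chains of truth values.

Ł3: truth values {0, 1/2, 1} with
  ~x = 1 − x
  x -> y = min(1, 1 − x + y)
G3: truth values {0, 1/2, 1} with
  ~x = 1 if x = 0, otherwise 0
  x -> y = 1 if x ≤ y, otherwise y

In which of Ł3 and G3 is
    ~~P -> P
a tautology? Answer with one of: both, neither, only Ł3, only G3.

In Ł3: every assignment gives 1 — tautology.
In G3: at P = 1/2 the value is 1/2 — not a tautology.

only Ł3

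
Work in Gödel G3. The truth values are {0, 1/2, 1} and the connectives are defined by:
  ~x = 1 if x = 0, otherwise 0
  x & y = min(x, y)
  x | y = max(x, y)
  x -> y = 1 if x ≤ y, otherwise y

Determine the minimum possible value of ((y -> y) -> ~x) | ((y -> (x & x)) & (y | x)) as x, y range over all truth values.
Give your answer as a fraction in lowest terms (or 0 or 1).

1/2

Take x = 1/2, y = 0:
y -> y = 0 -> 0 = 1
~x = ~1/2 = 0
(y -> y) -> ~x = 1 -> 0 = 0
x & x = 1/2 & 1/2 = 1/2
y -> (x & x) = 0 -> 1/2 = 1
y | x = 0 | 1/2 = 1/2
(y -> (x & x)) & (y | x) = 1 & 1/2 = 1/2
((y -> y) -> ~x) | ((y -> (x & x)) & (y | x)) = 0 | 1/2 = 1/2
No assignment yields a value below 1/2, so this is the minimum.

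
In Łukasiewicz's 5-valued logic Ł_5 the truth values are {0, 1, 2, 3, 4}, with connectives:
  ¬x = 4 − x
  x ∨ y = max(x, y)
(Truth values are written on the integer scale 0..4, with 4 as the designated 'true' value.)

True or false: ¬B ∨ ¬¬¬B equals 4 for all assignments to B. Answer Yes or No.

No

Counterexample: take B = 1.
¬B = ¬1 = 3
¬¬B = ¬3 = 1
¬¬¬B = ¬1 = 3
¬B ∨ ¬¬¬B = 3 ∨ 3 = 3
This gives 3 ≠ 4.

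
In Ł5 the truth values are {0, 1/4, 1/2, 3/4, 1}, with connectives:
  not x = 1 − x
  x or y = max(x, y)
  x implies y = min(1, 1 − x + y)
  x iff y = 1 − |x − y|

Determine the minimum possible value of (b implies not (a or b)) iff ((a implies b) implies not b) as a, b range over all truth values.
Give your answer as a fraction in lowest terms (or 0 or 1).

Take a = 0, b = 1/2:
a or b = 0 or 1/2 = 1/2
not (a or b) = not 1/2 = 1/2
b implies not (a or b) = 1/2 implies 1/2 = 1
a implies b = 0 implies 1/2 = 1
not b = not 1/2 = 1/2
(a implies b) implies not b = 1 implies 1/2 = 1/2
(b implies not (a or b)) iff ((a implies b) implies not b) = 1 iff 1/2 = 1/2
No assignment yields a value below 1/2, so this is the minimum.

1/2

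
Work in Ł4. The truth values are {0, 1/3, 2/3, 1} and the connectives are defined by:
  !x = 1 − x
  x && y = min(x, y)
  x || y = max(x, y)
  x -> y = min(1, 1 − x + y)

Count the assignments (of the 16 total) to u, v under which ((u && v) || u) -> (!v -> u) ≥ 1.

u = 0, v = 0 ↦ 1  ≥
u = 0, v = 1/3 ↦ 1  ≥
u = 0, v = 2/3 ↦ 1  ≥
u = 0, v = 1 ↦ 1  ≥
u = 1/3, v = 0 ↦ 1  ≥
u = 1/3, v = 1/3 ↦ 1  ≥
u = 1/3, v = 2/3 ↦ 1  ≥
u = 1/3, v = 1 ↦ 1  ≥
u = 2/3, v = 0 ↦ 1  ≥
u = 2/3, v = 1/3 ↦ 1  ≥
u = 2/3, v = 2/3 ↦ 1  ≥
u = 2/3, v = 1 ↦ 1  ≥
u = 1, v = 0 ↦ 1  ≥
u = 1, v = 1/3 ↦ 1  ≥
u = 1, v = 2/3 ↦ 1  ≥
u = 1, v = 1 ↦ 1  ≥
So 16 of the 16 assignments meet the threshold.

16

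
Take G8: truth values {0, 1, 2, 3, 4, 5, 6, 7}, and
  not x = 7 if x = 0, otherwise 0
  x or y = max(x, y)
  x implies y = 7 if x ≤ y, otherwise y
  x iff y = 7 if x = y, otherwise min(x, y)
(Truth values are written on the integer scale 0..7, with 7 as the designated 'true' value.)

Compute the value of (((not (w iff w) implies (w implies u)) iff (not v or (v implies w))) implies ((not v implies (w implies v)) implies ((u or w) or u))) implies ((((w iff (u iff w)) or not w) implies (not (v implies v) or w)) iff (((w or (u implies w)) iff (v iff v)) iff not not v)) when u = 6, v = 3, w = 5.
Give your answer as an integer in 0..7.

7

w iff w = 5 iff 5 = 7
not (w iff w) = not 7 = 0
w implies u = 5 implies 6 = 7
not (w iff w) implies (w implies u) = 0 implies 7 = 7
not v = not 3 = 0
v implies w = 3 implies 5 = 7
not v or (v implies w) = 0 or 7 = 7
(not (w iff w) implies (w implies u)) iff (not v or (v implies w)) = 7 iff 7 = 7
not v = not 3 = 0
w implies v = 5 implies 3 = 3
not v implies (w implies v) = 0 implies 3 = 7
u or w = 6 or 5 = 6
(u or w) or u = 6 or 6 = 6
(not v implies (w implies v)) implies ((u or w) or u) = 7 implies 6 = 6
((not (w iff w) implies (w implies u)) iff (not v or (v implies w))) implies ((not v implies (w implies v)) implies ((u or w) or u)) = 7 implies 6 = 6
u iff w = 6 iff 5 = 5
w iff (u iff w) = 5 iff 5 = 7
not w = not 5 = 0
(w iff (u iff w)) or not w = 7 or 0 = 7
v implies v = 3 implies 3 = 7
not (v implies v) = not 7 = 0
not (v implies v) or w = 0 or 5 = 5
((w iff (u iff w)) or not w) implies (not (v implies v) or w) = 7 implies 5 = 5
u implies w = 6 implies 5 = 5
w or (u implies w) = 5 or 5 = 5
v iff v = 3 iff 3 = 7
(w or (u implies w)) iff (v iff v) = 5 iff 7 = 5
not v = not 3 = 0
not not v = not 0 = 7
((w or (u implies w)) iff (v iff v)) iff not not v = 5 iff 7 = 5
(((w iff (u iff w)) or not w) implies (not (v implies v) or w)) iff (((w or (u implies w)) iff (v iff v)) iff not not v) = 5 iff 5 = 7
(((not (w iff w) implies (w implies u)) iff (not v or (v implies w))) implies ((not v implies (w implies v)) implies ((u or w) or u))) implies ((((w iff (u iff w)) or not w) implies (not (v implies v) or w)) iff (((w or (u implies w)) iff (v iff v)) iff not not v)) = 6 implies 7 = 7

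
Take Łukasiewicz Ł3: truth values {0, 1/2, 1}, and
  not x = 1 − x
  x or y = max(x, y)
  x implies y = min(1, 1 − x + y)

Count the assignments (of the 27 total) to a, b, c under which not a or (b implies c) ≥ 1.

21

value 1: 21 assignments (counts)
value 1/2: 5 assignments
value 0: 1 assignment
So 21 of the 27 assignments meet the threshold.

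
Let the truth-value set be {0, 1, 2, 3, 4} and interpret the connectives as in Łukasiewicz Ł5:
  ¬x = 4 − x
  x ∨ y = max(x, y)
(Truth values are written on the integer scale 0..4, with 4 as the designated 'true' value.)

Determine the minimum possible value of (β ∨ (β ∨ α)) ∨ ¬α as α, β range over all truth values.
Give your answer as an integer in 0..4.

2

Take α = 2, β = 0:
β ∨ α = 0 ∨ 2 = 2
β ∨ (β ∨ α) = 0 ∨ 2 = 2
¬α = ¬2 = 2
(β ∨ (β ∨ α)) ∨ ¬α = 2 ∨ 2 = 2
No assignment yields a value below 2, so this is the minimum.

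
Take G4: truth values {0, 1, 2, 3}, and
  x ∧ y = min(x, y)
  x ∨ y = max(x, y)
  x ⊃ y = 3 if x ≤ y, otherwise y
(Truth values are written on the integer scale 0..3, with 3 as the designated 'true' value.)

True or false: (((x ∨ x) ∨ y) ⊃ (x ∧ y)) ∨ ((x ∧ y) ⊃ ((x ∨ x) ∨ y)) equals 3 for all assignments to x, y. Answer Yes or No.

x = 0, y = 0 ↦ 3
x = 0, y = 1 ↦ 3
x = 0, y = 2 ↦ 3
x = 0, y = 3 ↦ 3
x = 1, y = 0 ↦ 3
x = 1, y = 1 ↦ 3
x = 1, y = 2 ↦ 3
x = 1, y = 3 ↦ 3
x = 2, y = 0 ↦ 3
x = 2, y = 1 ↦ 3
x = 2, y = 2 ↦ 3
x = 2, y = 3 ↦ 3
x = 3, y = 0 ↦ 3
x = 3, y = 1 ↦ 3
x = 3, y = 2 ↦ 3
x = 3, y = 3 ↦ 3
Every assignment gives a value ≥ 3.

Yes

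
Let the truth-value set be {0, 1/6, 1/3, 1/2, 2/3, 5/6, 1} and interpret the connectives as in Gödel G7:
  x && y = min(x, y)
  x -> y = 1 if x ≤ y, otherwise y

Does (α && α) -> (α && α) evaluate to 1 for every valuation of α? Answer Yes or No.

Yes

α = 0 ↦ 1
α = 1/6 ↦ 1
α = 1/3 ↦ 1
α = 1/2 ↦ 1
α = 2/3 ↦ 1
α = 5/6 ↦ 1
α = 1 ↦ 1
Every assignment gives a value ≥ 1.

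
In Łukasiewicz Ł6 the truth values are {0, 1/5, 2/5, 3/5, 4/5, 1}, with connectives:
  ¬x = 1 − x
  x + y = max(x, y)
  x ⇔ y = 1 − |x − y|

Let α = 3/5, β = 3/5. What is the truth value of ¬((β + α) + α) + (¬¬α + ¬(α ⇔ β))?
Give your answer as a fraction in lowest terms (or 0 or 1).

3/5

β + α = 3/5 + 3/5 = 3/5
(β + α) + α = 3/5 + 3/5 = 3/5
¬((β + α) + α) = ¬3/5 = 2/5
¬α = ¬3/5 = 2/5
¬¬α = ¬2/5 = 3/5
α ⇔ β = 3/5 ⇔ 3/5 = 1
¬(α ⇔ β) = ¬1 = 0
¬¬α + ¬(α ⇔ β) = 3/5 + 0 = 3/5
¬((β + α) + α) + (¬¬α + ¬(α ⇔ β)) = 2/5 + 3/5 = 3/5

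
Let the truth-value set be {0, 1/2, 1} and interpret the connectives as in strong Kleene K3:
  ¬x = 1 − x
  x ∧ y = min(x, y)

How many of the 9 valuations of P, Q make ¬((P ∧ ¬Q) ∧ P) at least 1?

P = 0, Q = 0 ↦ 1  ≥
P = 0, Q = 1/2 ↦ 1  ≥
P = 0, Q = 1 ↦ 1  ≥
P = 1/2, Q = 0 ↦ 1/2  <
P = 1/2, Q = 1/2 ↦ 1/2  <
P = 1/2, Q = 1 ↦ 1  ≥
P = 1, Q = 0 ↦ 0  <
P = 1, Q = 1/2 ↦ 1/2  <
P = 1, Q = 1 ↦ 1  ≥
So 5 of the 9 assignments meet the threshold.

5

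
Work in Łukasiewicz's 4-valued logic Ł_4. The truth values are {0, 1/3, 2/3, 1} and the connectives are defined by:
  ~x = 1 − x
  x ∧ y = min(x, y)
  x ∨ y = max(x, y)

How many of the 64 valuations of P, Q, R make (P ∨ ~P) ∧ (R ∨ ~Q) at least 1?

value 1: 14 assignments (counts)
value 2/3: 34 assignments
value 1/3: 12 assignments
value 0: 4 assignments
So 14 of the 64 assignments meet the threshold.

14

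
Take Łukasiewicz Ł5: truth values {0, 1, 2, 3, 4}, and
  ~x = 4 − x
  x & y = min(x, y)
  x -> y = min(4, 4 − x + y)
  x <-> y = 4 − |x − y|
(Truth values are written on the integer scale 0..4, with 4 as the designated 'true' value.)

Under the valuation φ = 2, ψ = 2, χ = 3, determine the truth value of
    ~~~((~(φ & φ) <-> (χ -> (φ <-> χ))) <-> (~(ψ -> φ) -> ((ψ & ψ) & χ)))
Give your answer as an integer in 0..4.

φ & φ = 2 & 2 = 2
~(φ & φ) = ~2 = 2
φ <-> χ = 2 <-> 3 = 3
χ -> (φ <-> χ) = 3 -> 3 = 4
~(φ & φ) <-> (χ -> (φ <-> χ)) = 2 <-> 4 = 2
ψ -> φ = 2 -> 2 = 4
~(ψ -> φ) = ~4 = 0
ψ & ψ = 2 & 2 = 2
(ψ & ψ) & χ = 2 & 3 = 2
~(ψ -> φ) -> ((ψ & ψ) & χ) = 0 -> 2 = 4
(~(φ & φ) <-> (χ -> (φ <-> χ))) <-> (~(ψ -> φ) -> ((ψ & ψ) & χ)) = 2 <-> 4 = 2
~((~(φ & φ) <-> (χ -> (φ <-> χ))) <-> (~(ψ -> φ) -> ((ψ & ψ) & χ))) = ~2 = 2
~~((~(φ & φ) <-> (χ -> (φ <-> χ))) <-> (~(ψ -> φ) -> ((ψ & ψ) & χ))) = ~2 = 2
~~~((~(φ & φ) <-> (χ -> (φ <-> χ))) <-> (~(ψ -> φ) -> ((ψ & ψ) & χ))) = ~2 = 2

2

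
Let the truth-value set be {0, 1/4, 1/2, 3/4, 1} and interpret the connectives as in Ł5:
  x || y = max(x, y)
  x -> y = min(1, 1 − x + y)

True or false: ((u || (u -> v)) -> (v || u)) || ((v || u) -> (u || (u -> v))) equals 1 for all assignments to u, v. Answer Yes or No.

Yes

At u = 1/2, v = 0, for instance:
u -> v = 1/2 -> 0 = 1/2
u || (u -> v) = 1/2 || 1/2 = 1/2
v || u = 0 || 1/2 = 1/2
(u || (u -> v)) -> (v || u) = 1/2 -> 1/2 = 1
(v || u) -> (u || (u -> v)) = 1/2 -> 1/2 = 1
((u || (u -> v)) -> (v || u)) || ((v || u) -> (u || (u -> v))) = 1 || 1 = 1
and checking the remaining 24 assignments likewise gives ≥ 1 in every case.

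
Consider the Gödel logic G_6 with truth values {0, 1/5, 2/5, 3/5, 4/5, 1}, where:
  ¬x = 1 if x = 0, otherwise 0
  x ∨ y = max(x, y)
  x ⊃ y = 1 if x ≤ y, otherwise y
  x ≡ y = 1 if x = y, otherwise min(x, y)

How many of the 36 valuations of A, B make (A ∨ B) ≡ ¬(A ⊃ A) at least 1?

value 1: 1 assignment (counts)
value 0: 35 assignments
So 1 of the 36 assignments meets the threshold.

1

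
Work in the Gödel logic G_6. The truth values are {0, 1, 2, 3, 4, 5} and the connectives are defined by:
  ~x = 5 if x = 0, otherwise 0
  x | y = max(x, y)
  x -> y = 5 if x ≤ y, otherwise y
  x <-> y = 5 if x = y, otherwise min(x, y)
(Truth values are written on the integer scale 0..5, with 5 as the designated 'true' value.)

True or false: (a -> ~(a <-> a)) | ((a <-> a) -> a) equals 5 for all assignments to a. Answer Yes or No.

Counterexample: take a = 1.
a <-> a = 1 <-> 1 = 5
~(a <-> a) = ~5 = 0
a -> ~(a <-> a) = 1 -> 0 = 0
a <-> a = 1 <-> 1 = 5
(a <-> a) -> a = 5 -> 1 = 1
(a -> ~(a <-> a)) | ((a <-> a) -> a) = 0 | 1 = 1
This gives 1 ≠ 5.

No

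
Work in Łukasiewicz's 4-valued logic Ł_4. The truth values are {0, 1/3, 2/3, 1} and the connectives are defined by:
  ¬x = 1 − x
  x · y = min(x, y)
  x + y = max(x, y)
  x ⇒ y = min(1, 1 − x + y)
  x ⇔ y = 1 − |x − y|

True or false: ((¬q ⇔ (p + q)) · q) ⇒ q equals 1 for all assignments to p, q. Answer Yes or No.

Yes

p = 0, q = 0 ↦ 1
p = 0, q = 1/3 ↦ 1
p = 0, q = 2/3 ↦ 1
p = 0, q = 1 ↦ 1
p = 1/3, q = 0 ↦ 1
p = 1/3, q = 1/3 ↦ 1
p = 1/3, q = 2/3 ↦ 1
p = 1/3, q = 1 ↦ 1
p = 2/3, q = 0 ↦ 1
p = 2/3, q = 1/3 ↦ 1
p = 2/3, q = 2/3 ↦ 1
p = 2/3, q = 1 ↦ 1
p = 1, q = 0 ↦ 1
p = 1, q = 1/3 ↦ 1
p = 1, q = 2/3 ↦ 1
p = 1, q = 1 ↦ 1
Every assignment gives a value ≥ 1.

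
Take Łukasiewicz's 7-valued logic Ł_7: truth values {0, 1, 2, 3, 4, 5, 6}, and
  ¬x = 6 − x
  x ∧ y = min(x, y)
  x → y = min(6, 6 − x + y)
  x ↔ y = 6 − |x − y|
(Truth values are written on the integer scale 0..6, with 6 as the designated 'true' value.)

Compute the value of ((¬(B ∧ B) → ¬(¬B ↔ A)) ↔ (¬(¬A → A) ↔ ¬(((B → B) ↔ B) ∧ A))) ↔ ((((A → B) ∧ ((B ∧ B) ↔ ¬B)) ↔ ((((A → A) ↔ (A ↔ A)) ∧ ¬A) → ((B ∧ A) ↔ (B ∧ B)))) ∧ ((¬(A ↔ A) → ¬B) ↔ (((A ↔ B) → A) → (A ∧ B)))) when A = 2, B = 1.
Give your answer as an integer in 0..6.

B ∧ B = 1 ∧ 1 = 1
¬(B ∧ B) = ¬1 = 5
¬B = ¬1 = 5
¬B ↔ A = 5 ↔ 2 = 3
¬(¬B ↔ A) = ¬3 = 3
¬(B ∧ B) → ¬(¬B ↔ A) = 5 → 3 = 4
¬A = ¬2 = 4
¬A → A = 4 → 2 = 4
¬(¬A → A) = ¬4 = 2
B → B = 1 → 1 = 6
(B → B) ↔ B = 6 ↔ 1 = 1
((B → B) ↔ B) ∧ A = 1 ∧ 2 = 1
¬(((B → B) ↔ B) ∧ A) = ¬1 = 5
¬(¬A → A) ↔ ¬(((B → B) ↔ B) ∧ A) = 2 ↔ 5 = 3
(¬(B ∧ B) → ¬(¬B ↔ A)) ↔ (¬(¬A → A) ↔ ¬(((B → B) ↔ B) ∧ A)) = 4 ↔ 3 = 5
A → B = 2 → 1 = 5
B ∧ B = 1 ∧ 1 = 1
¬B = ¬1 = 5
(B ∧ B) ↔ ¬B = 1 ↔ 5 = 2
(A → B) ∧ ((B ∧ B) ↔ ¬B) = 5 ∧ 2 = 2
A → A = 2 → 2 = 6
A ↔ A = 2 ↔ 2 = 6
(A → A) ↔ (A ↔ A) = 6 ↔ 6 = 6
¬A = ¬2 = 4
((A → A) ↔ (A ↔ A)) ∧ ¬A = 6 ∧ 4 = 4
B ∧ A = 1 ∧ 2 = 1
B ∧ B = 1 ∧ 1 = 1
(B ∧ A) ↔ (B ∧ B) = 1 ↔ 1 = 6
(((A → A) ↔ (A ↔ A)) ∧ ¬A) → ((B ∧ A) ↔ (B ∧ B)) = 4 → 6 = 6
((A → B) ∧ ((B ∧ B) ↔ ¬B)) ↔ ((((A → A) ↔ (A ↔ A)) ∧ ¬A) → ((B ∧ A) ↔ (B ∧ B))) = 2 ↔ 6 = 2
A ↔ A = 2 ↔ 2 = 6
¬(A ↔ A) = ¬6 = 0
¬B = ¬1 = 5
¬(A ↔ A) → ¬B = 0 → 5 = 6
A ↔ B = 2 ↔ 1 = 5
(A ↔ B) → A = 5 → 2 = 3
A ∧ B = 2 ∧ 1 = 1
((A ↔ B) → A) → (A ∧ B) = 3 → 1 = 4
(¬(A ↔ A) → ¬B) ↔ (((A ↔ B) → A) → (A ∧ B)) = 6 ↔ 4 = 4
(((A → B) ∧ ((B ∧ B) ↔ ¬B)) ↔ ((((A → A) ↔ (A ↔ A)) ∧ ¬A) → ((B ∧ A) ↔ (B ∧ B)))) ∧ ((¬(A ↔ A) → ¬B) ↔ (((A ↔ B) → A) → (A ∧ B))) = 2 ∧ 4 = 2
((¬(B ∧ B) → ¬(¬B ↔ A)) ↔ (¬(¬A → A) ↔ ¬(((B → B) ↔ B) ∧ A))) ↔ ((((A → B) ∧ ((B ∧ B) ↔ ¬B)) ↔ ((((A → A) ↔ (A ↔ A)) ∧ ¬A) → ((B ∧ A) ↔ (B ∧ B)))) ∧ ((¬(A ↔ A) → ¬B) ↔ (((A ↔ B) → A) → (A ∧ B)))) = 5 ↔ 2 = 3

3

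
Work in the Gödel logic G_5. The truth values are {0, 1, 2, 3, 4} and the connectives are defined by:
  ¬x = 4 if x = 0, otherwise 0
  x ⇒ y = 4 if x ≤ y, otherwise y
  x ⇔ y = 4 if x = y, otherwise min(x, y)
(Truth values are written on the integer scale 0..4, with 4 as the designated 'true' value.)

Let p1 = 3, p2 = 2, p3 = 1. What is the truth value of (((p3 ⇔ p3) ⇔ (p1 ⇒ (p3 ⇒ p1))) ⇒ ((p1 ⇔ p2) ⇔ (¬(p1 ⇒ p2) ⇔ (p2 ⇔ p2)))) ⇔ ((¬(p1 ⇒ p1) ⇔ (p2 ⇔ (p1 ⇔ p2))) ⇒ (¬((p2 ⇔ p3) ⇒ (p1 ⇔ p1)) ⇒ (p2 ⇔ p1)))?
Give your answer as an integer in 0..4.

0

p3 ⇔ p3 = 1 ⇔ 1 = 4
p3 ⇒ p1 = 1 ⇒ 3 = 4
p1 ⇒ (p3 ⇒ p1) = 3 ⇒ 4 = 4
(p3 ⇔ p3) ⇔ (p1 ⇒ (p3 ⇒ p1)) = 4 ⇔ 4 = 4
p1 ⇔ p2 = 3 ⇔ 2 = 2
p1 ⇒ p2 = 3 ⇒ 2 = 2
¬(p1 ⇒ p2) = ¬2 = 0
p2 ⇔ p2 = 2 ⇔ 2 = 4
¬(p1 ⇒ p2) ⇔ (p2 ⇔ p2) = 0 ⇔ 4 = 0
(p1 ⇔ p2) ⇔ (¬(p1 ⇒ p2) ⇔ (p2 ⇔ p2)) = 2 ⇔ 0 = 0
((p3 ⇔ p3) ⇔ (p1 ⇒ (p3 ⇒ p1))) ⇒ ((p1 ⇔ p2) ⇔ (¬(p1 ⇒ p2) ⇔ (p2 ⇔ p2))) = 4 ⇒ 0 = 0
p1 ⇒ p1 = 3 ⇒ 3 = 4
¬(p1 ⇒ p1) = ¬4 = 0
p1 ⇔ p2 = 3 ⇔ 2 = 2
p2 ⇔ (p1 ⇔ p2) = 2 ⇔ 2 = 4
¬(p1 ⇒ p1) ⇔ (p2 ⇔ (p1 ⇔ p2)) = 0 ⇔ 4 = 0
p2 ⇔ p3 = 2 ⇔ 1 = 1
p1 ⇔ p1 = 3 ⇔ 3 = 4
(p2 ⇔ p3) ⇒ (p1 ⇔ p1) = 1 ⇒ 4 = 4
¬((p2 ⇔ p3) ⇒ (p1 ⇔ p1)) = ¬4 = 0
p2 ⇔ p1 = 2 ⇔ 3 = 2
¬((p2 ⇔ p3) ⇒ (p1 ⇔ p1)) ⇒ (p2 ⇔ p1) = 0 ⇒ 2 = 4
(¬(p1 ⇒ p1) ⇔ (p2 ⇔ (p1 ⇔ p2))) ⇒ (¬((p2 ⇔ p3) ⇒ (p1 ⇔ p1)) ⇒ (p2 ⇔ p1)) = 0 ⇒ 4 = 4
(((p3 ⇔ p3) ⇔ (p1 ⇒ (p3 ⇒ p1))) ⇒ ((p1 ⇔ p2) ⇔ (¬(p1 ⇒ p2) ⇔ (p2 ⇔ p2)))) ⇔ ((¬(p1 ⇒ p1) ⇔ (p2 ⇔ (p1 ⇔ p2))) ⇒ (¬((p2 ⇔ p3) ⇒ (p1 ⇔ p1)) ⇒ (p2 ⇔ p1))) = 0 ⇔ 4 = 0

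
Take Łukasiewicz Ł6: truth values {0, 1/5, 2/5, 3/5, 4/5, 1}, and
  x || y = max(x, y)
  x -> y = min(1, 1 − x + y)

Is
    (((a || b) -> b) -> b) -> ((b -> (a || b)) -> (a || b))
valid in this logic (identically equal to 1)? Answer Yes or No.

Yes

At a = 4/5, b = 0, for instance:
a || b = 4/5 || 0 = 4/5
(a || b) -> b = 4/5 -> 0 = 1/5
((a || b) -> b) -> b = 1/5 -> 0 = 4/5
b -> (a || b) = 0 -> 4/5 = 1
(b -> (a || b)) -> (a || b) = 1 -> 4/5 = 4/5
(((a || b) -> b) -> b) -> ((b -> (a || b)) -> (a || b)) = 4/5 -> 4/5 = 1
and checking the remaining 35 assignments likewise gives ≥ 1 in every case.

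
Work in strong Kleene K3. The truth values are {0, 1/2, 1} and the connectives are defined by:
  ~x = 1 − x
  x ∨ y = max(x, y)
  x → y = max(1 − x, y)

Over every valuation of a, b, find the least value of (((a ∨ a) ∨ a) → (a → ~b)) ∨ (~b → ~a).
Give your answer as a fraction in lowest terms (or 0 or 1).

1/2

Take a = 1/2, b = 1/2:
a ∨ a = 1/2 ∨ 1/2 = 1/2
(a ∨ a) ∨ a = 1/2 ∨ 1/2 = 1/2
~b = ~1/2 = 1/2
a → ~b = 1/2 → 1/2 = 1/2
((a ∨ a) ∨ a) → (a → ~b) = 1/2 → 1/2 = 1/2
~b = ~1/2 = 1/2
~a = ~1/2 = 1/2
~b → ~a = 1/2 → 1/2 = 1/2
(((a ∨ a) ∨ a) → (a → ~b)) ∨ (~b → ~a) = 1/2 ∨ 1/2 = 1/2
No assignment yields a value below 1/2, so this is the minimum.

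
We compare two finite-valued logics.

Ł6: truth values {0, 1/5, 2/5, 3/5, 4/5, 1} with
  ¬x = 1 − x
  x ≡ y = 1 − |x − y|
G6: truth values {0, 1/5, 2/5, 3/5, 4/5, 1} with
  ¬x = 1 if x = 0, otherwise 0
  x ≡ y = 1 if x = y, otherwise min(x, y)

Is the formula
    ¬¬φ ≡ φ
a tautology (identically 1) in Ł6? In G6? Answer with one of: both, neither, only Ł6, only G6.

only Ł6

In Ł6: every assignment gives 1 — tautology.
In G6: at φ = 1/5 the value is 1/5 — not a tautology.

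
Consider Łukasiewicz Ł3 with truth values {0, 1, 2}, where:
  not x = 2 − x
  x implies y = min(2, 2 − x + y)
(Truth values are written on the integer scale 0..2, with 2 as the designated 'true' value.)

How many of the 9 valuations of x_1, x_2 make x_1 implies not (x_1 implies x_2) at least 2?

5

x_1 = 0, x_2 = 0 ↦ 2  ≥
x_1 = 0, x_2 = 1 ↦ 2  ≥
x_1 = 0, x_2 = 2 ↦ 2  ≥
x_1 = 1, x_2 = 0 ↦ 2  ≥
x_1 = 1, x_2 = 1 ↦ 1  <
x_1 = 1, x_2 = 2 ↦ 1  <
x_1 = 2, x_2 = 0 ↦ 2  ≥
x_1 = 2, x_2 = 1 ↦ 1  <
x_1 = 2, x_2 = 2 ↦ 0  <
So 5 of the 9 assignments meet the threshold.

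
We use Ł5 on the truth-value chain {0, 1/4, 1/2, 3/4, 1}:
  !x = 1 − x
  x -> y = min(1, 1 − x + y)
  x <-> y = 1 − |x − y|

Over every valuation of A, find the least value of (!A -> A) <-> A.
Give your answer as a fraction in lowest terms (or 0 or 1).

1/2

Take A = 1/2:
!A = !1/2 = 1/2
!A -> A = 1/2 -> 1/2 = 1
(!A -> A) <-> A = 1 <-> 1/2 = 1/2
No assignment yields a value below 1/2, so this is the minimum.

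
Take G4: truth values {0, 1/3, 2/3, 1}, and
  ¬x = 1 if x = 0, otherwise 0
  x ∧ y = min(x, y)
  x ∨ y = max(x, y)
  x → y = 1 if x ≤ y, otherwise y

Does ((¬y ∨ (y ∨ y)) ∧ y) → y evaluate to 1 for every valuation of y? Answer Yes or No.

Yes

y = 0 ↦ 1
y = 1/3 ↦ 1
y = 2/3 ↦ 1
y = 1 ↦ 1
Every assignment gives a value ≥ 1.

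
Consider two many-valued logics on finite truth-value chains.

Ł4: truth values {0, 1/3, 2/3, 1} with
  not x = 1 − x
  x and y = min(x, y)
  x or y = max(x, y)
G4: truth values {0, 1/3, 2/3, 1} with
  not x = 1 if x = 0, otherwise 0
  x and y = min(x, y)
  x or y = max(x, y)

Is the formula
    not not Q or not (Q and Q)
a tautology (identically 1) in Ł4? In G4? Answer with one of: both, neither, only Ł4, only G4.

In Ł4: at Q = 1/3 the value is 2/3 — not a tautology.
In G4: every assignment gives 1 — tautology.

only G4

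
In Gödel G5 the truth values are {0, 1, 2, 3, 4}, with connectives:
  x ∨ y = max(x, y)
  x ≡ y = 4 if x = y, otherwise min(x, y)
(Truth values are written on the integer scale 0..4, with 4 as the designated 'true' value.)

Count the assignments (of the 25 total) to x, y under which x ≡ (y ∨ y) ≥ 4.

5

value 4: 5 assignments (counts)
value 3: 2 assignments
value 2: 4 assignments
value 1: 6 assignments
value 0: 8 assignments
So 5 of the 25 assignments meet the threshold.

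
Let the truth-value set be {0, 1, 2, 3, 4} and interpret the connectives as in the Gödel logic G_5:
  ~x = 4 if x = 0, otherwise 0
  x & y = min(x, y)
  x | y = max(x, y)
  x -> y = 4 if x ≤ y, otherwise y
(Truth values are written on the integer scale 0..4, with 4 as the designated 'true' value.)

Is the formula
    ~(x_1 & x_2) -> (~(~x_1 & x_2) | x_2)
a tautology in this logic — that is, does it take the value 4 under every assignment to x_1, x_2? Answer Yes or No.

No

Counterexample: take x_1 = 0, x_2 = 1.
x_1 & x_2 = 0 & 1 = 0
~(x_1 & x_2) = ~0 = 4
~x_1 = ~0 = 4
~x_1 & x_2 = 4 & 1 = 1
~(~x_1 & x_2) = ~1 = 0
~(~x_1 & x_2) | x_2 = 0 | 1 = 1
~(x_1 & x_2) -> (~(~x_1 & x_2) | x_2) = 4 -> 1 = 1
This gives 1 ≠ 4.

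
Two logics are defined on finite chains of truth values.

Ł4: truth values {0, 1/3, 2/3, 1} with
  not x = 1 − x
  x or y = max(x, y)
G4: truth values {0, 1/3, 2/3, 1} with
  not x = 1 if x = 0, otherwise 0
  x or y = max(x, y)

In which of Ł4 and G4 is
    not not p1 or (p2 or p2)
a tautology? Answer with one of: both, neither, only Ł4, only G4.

neither

In Ł4: at p1 = 0, p2 = 0 the value is 0 — not a tautology.
In G4: at p1 = 0, p2 = 0 the value is 0 — not a tautology.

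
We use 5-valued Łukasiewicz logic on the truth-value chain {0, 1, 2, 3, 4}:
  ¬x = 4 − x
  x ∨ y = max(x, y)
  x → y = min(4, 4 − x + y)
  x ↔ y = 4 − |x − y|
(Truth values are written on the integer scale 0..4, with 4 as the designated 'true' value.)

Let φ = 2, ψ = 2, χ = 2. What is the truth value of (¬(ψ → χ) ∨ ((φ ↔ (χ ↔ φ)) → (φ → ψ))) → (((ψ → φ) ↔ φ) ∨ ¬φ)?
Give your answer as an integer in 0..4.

2

ψ → χ = 2 → 2 = 4
¬(ψ → χ) = ¬4 = 0
χ ↔ φ = 2 ↔ 2 = 4
φ ↔ (χ ↔ φ) = 2 ↔ 4 = 2
φ → ψ = 2 → 2 = 4
(φ ↔ (χ ↔ φ)) → (φ → ψ) = 2 → 4 = 4
¬(ψ → χ) ∨ ((φ ↔ (χ ↔ φ)) → (φ → ψ)) = 0 ∨ 4 = 4
ψ → φ = 2 → 2 = 4
(ψ → φ) ↔ φ = 4 ↔ 2 = 2
¬φ = ¬2 = 2
((ψ → φ) ↔ φ) ∨ ¬φ = 2 ∨ 2 = 2
(¬(ψ → χ) ∨ ((φ ↔ (χ ↔ φ)) → (φ → ψ))) → (((ψ → φ) ↔ φ) ∨ ¬φ) = 4 → 2 = 2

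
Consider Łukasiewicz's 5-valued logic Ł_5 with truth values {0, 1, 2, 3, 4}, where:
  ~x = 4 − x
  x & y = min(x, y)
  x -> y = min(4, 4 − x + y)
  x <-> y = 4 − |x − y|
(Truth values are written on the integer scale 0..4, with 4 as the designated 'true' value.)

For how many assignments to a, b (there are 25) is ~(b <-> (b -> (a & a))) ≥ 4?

6

value 4: 6 assignments (counts)
value 3: 5 assignments
value 2: 6 assignments
value 1: 5 assignments
value 0: 3 assignments
So 6 of the 25 assignments meet the threshold.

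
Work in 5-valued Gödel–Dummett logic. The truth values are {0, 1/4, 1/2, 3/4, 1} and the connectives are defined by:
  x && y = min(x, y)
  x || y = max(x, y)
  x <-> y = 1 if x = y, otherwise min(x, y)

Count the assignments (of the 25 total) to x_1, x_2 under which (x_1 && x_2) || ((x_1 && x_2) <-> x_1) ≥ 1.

15

value 1: 15 assignments (counts)
value 3/4: 1 assignment
value 1/2: 2 assignments
value 1/4: 3 assignments
value 0: 4 assignments
So 15 of the 25 assignments meet the threshold.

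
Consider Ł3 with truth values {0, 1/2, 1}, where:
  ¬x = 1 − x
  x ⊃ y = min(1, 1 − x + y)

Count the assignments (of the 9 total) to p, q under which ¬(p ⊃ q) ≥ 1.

p = 0, q = 0 ↦ 0  <
p = 0, q = 1/2 ↦ 0  <
p = 0, q = 1 ↦ 0  <
p = 1/2, q = 0 ↦ 1/2  <
p = 1/2, q = 1/2 ↦ 0  <
p = 1/2, q = 1 ↦ 0  <
p = 1, q = 0 ↦ 1  ≥
p = 1, q = 1/2 ↦ 1/2  <
p = 1, q = 1 ↦ 0  <
So 1 of the 9 assignments meets the threshold.

1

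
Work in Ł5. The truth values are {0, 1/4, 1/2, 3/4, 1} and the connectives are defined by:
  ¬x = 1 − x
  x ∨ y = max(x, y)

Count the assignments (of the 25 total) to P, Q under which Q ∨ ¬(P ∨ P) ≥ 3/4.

16

value 1: 9 assignments (counts)
value 3/4: 7 assignments (counts)
value 1/2: 5 assignments
value 1/4: 3 assignments
value 0: 1 assignment
So 16 of the 25 assignments meet the threshold.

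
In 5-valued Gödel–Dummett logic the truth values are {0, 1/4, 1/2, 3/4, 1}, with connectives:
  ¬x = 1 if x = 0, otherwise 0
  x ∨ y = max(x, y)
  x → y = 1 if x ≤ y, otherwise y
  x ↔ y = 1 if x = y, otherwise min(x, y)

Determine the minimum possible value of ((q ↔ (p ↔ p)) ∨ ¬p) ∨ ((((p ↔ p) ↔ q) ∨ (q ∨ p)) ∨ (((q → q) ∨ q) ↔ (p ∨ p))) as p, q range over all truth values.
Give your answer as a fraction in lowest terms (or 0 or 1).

Take p = 1/4, q = 0:
p ↔ p = 1/4 ↔ 1/4 = 1
q ↔ (p ↔ p) = 0 ↔ 1 = 0
¬p = ¬1/4 = 0
(q ↔ (p ↔ p)) ∨ ¬p = 0 ∨ 0 = 0
p ↔ p = 1/4 ↔ 1/4 = 1
(p ↔ p) ↔ q = 1 ↔ 0 = 0
q ∨ p = 0 ∨ 1/4 = 1/4
((p ↔ p) ↔ q) ∨ (q ∨ p) = 0 ∨ 1/4 = 1/4
q → q = 0 → 0 = 1
(q → q) ∨ q = 1 ∨ 0 = 1
p ∨ p = 1/4 ∨ 1/4 = 1/4
((q → q) ∨ q) ↔ (p ∨ p) = 1 ↔ 1/4 = 1/4
(((p ↔ p) ↔ q) ∨ (q ∨ p)) ∨ (((q → q) ∨ q) ↔ (p ∨ p)) = 1/4 ∨ 1/4 = 1/4
((q ↔ (p ↔ p)) ∨ ¬p) ∨ ((((p ↔ p) ↔ q) ∨ (q ∨ p)) ∨ (((q → q) ∨ q) ↔ (p ∨ p))) = 0 ∨ 1/4 = 1/4
No assignment yields a value below 1/4, so this is the minimum.

1/4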